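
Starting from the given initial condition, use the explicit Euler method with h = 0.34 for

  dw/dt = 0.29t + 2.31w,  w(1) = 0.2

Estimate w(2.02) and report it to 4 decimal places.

Euler: w_{n+1} = w_n + h·f(t_n, w_n).
t=1.000000, w=0.200000: f=0.752000 → w ← 0.200000 + 0.34·0.752000 = 0.455680
t=1.340000, w=0.455680: f=1.441221 → w ← 0.455680 + 0.34·1.441221 = 0.945695
t=1.680000, w=0.945695: f=2.671756 → w ← 0.945695 + 0.34·2.671756 = 1.854092
w(2.02) ≈ 1.8541

1.8541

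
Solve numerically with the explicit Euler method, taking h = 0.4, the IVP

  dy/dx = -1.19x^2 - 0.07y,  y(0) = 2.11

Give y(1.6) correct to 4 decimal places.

Euler: y_{n+1} = y_n + h·f(x_n, y_n).
x=0.000000, y=2.110000: f=-0.147700 → y ← 2.110000 + 0.4·(-0.147700) = 2.050920
x=0.400000, y=2.050920: f=-0.333964 → y ← 2.050920 + 0.4·(-0.333964) = 1.917334
x=0.800000, y=1.917334: f=-0.895813 → y ← 1.917334 + 0.4·(-0.895813) = 1.559009
x=1.200000, y=1.559009: f=-1.822731 → y ← 1.559009 + 0.4·(-1.822731) = 0.829917
y(1.6) ≈ 0.8299

0.8299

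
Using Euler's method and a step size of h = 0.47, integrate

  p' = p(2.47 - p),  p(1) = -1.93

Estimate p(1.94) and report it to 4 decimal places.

-29.2739

Euler: p_{n+1} = p_n + h·f(t_n, p_n).
t=1.000000, p=-1.930000: f=-8.492000 → p ← -1.930000 + 0.47·(-8.492000) = -5.921240
t=1.470000, p=-5.921240: f=-49.686546 → p ← -5.921240 + 0.47·(-49.686546) = -29.273917
p(1.94) ≈ -29.2739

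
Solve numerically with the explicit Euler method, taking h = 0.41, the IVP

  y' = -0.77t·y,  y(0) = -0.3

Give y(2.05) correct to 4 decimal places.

-0.0571

Euler: y_{n+1} = y_n + h·f(t_n, y_n).
t=0.000000, y=-0.300000: f=0.000000 → y ← -0.300000 + 0.41·0.000000 = -0.300000
t=0.410000, y=-0.300000: f=0.094710 → y ← -0.300000 + 0.41·0.094710 = -0.261169
t=0.820000, y=-0.261169: f=0.164902 → y ← -0.261169 + 0.41·0.164902 = -0.193559
t=1.230000, y=-0.193559: f=0.183320 → y ← -0.193559 + 0.41·0.183320 = -0.118398
t=1.640000, y=-0.118398: f=0.149513 → y ← -0.118398 + 0.41·0.149513 = -0.057098
y(2.05) ≈ -0.0571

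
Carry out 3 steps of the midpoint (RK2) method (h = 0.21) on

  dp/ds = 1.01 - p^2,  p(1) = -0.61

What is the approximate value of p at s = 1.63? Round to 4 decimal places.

Midpoint: k1 = f(s_n, p_n); k2 = f(s_n + h/2, p_n + (h/2)·k1); p_{n+1} = p_n + h·k2.
s=1.000000, p=-0.610000:
  k1 = f(1.000000, -0.610000) = 0.637900
  k2 = f(1.105000, -0.543021) = 0.715129
  p ← -0.610000 + 0.21·0.715129 = -0.459823
s=1.210000, p=-0.459823:
  k1 = f(1.210000, -0.459823) = 0.798563
  k2 = f(1.315000, -0.375974) = 0.868644
  p ← -0.459823 + 0.21·0.868644 = -0.277408
s=1.420000, p=-0.277408:
  k1 = f(1.420000, -0.277408) = 0.933045
  k2 = f(1.525000, -0.179438) = 0.977802
  p ← -0.277408 + 0.21·0.977802 = -0.072069
p(1.63) ≈ -0.0721

-0.0721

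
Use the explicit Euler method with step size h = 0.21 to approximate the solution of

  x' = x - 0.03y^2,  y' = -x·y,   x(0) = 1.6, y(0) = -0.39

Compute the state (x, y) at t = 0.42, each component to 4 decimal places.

2.3410, -0.1537

Euler on (x,y): x_{n+1} = x_n + h·x', y_{n+1} = y_n + h·y'.
0.000000: (1.600000, -0.390000); f=(1.595437, 0.624000) → (1.935042, -0.258960)
0.210000: (1.935042, -0.258960); f=(1.933030, 0.501098) → (2.340978, -0.153729)
(x(0.42), y(0.42)) ≈ (2.3410, -0.1537)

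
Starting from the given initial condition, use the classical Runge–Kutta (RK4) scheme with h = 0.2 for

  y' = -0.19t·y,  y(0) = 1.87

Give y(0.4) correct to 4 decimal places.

RK4: k1 = f(t_n, y_n); k2 = f(t_n + h/2, y_n + (h/2)·k1); k3 = f(t_n + h/2, y_n + (h/2)·k2); k4 = f(t_n + h, y_n + h·k3); y_{n+1} = y_n + (h/6)·(k1 + 2k2 + 2k3 + k4).
t=0.000000, y=1.870000:
  k1 = f(0.000000, 1.870000) = 0.000000
  k2 = f(0.100000, 1.870000) = -0.035530
  k3 = f(0.100000, 1.866447) = -0.035462
  k4 = f(0.200000, 1.862908) = -0.070790
  y ← 1.870000 + (0.2/6)·(k1 + 2k2 + 2k3 + k4) = 1.862907
t=0.200000, y=1.862907:
  k1 = f(0.200000, 1.862907) = -0.070790
  k2 = f(0.300000, 1.855828) = -0.105782
  k3 = f(0.300000, 1.852329) = -0.105583
  k4 = f(0.400000, 1.841791) = -0.139976
  y ← 1.862907 + (0.2/6)·(k1 + 2k2 + 2k3 + k4) = 1.841791
y(0.4) ≈ 1.8418

1.8418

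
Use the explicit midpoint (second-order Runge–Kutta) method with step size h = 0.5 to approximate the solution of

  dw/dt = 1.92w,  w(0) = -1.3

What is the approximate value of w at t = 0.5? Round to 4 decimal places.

Midpoint: k1 = f(t_n, w_n); k2 = f(t_n + h/2, w_n + (h/2)·k1); w_{n+1} = w_n + h·k2.
t=0.000000, w=-1.300000:
  k1 = f(0.000000, -1.300000) = -2.496000
  k2 = f(0.250000, -1.924000) = -3.694080
  w ← -1.300000 + 0.5·(-3.694080) = -3.147040
w(0.5) ≈ -3.1470

-3.1470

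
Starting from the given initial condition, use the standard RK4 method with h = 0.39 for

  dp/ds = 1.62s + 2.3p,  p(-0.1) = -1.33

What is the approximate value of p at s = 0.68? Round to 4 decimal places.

RK4: k1 = f(s_n, p_n); k2 = f(s_n + h/2, p_n + (h/2)·k1); k3 = f(s_n + h/2, p_n + (h/2)·k2); k4 = f(s_n + h, p_n + h·k3); p_{n+1} = p_n + (h/6)·(k1 + 2k2 + 2k3 + k4).
s=-0.100000, p=-1.330000:
  k1 = f(-0.100000, -1.330000) = -3.221000
  k2 = f(0.095000, -1.958095) = -4.349718
  k3 = f(0.095000, -2.178195) = -4.855949
  k4 = f(0.290000, -3.223820) = -6.944986
  p ← -1.330000 + (0.39/6)·(k1 + 2k2 + 2k3 + k4) = -3.187526
s=0.290000, p=-3.187526:
  k1 = f(0.290000, -3.187526) = -6.861509
  k2 = f(0.485000, -4.525520) = -9.622996
  k3 = f(0.485000, -5.064010) = -10.861523
  k4 = f(0.680000, -7.423520) = -15.972496
  p ← -3.187526 + (0.39/6)·(k1 + 2k2 + 2k3 + k4) = -7.334724
p(0.68) ≈ -7.3347

-7.3347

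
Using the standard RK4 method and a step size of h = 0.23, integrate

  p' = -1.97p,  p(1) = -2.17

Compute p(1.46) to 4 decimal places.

-0.8772

RK4: k1 = f(x_n, p_n); k2 = f(x_n + h/2, p_n + (h/2)·k1); k3 = f(x_n + h/2, p_n + (h/2)·k2); k4 = f(x_n + h, p_n + h·k3); p_{n+1} = p_n + (h/6)·(k1 + 2k2 + 2k3 + k4).
x=1.000000, p=-2.170000:
  k1 = f(1.000000, -2.170000) = 4.274900
  k2 = f(1.115000, -1.678387) = 3.306421
  k3 = f(1.115000, -1.789762) = 3.525830
  k4 = f(1.230000, -1.359059) = 2.677346
  p ← -2.170000 + (0.23/6)·(k1 + 2k2 + 2k3 + k4) = -1.379691
x=1.230000, p=-1.379691:
  k1 = f(1.230000, -1.379691) = 2.717992
  k2 = f(1.345000, -1.067122) = 2.102231
  k3 = f(1.345000, -1.137935) = 2.241731
  k4 = f(1.460000, -0.864093) = 1.702263
  p ← -1.379691 + (0.23/6)·(k1 + 2k2 + 2k3 + k4) = -0.877211
p(1.46) ≈ -0.8772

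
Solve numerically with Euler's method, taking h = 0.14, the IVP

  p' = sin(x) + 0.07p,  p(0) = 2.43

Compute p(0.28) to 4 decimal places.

Euler: p_{n+1} = p_n + h·f(x_n, p_n).
x=0.000000, p=2.430000: f=0.170100 → p ← 2.430000 + 0.14·0.170100 = 2.453814
x=0.140000, p=2.453814: f=0.311310 → p ← 2.453814 + 0.14·0.311310 = 2.497397
p(0.28) ≈ 2.4974

2.4974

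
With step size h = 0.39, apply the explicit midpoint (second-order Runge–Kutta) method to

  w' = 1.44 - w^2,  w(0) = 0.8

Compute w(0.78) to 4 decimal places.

1.1043

Midpoint: k1 = f(x_n, w_n); k2 = f(x_n + h/2, w_n + (h/2)·k1); w_{n+1} = w_n + h·k2.
x=0.000000, w=0.800000:
  k1 = f(0.000000, 0.800000) = 0.800000
  k2 = f(0.195000, 0.956000) = 0.526064
  w ← 0.800000 + 0.39·0.526064 = 1.005165
x=0.390000, w=1.005165:
  k1 = f(0.390000, 1.005165) = 0.429643
  k2 = f(0.585000, 1.088945) = 0.254198
  w ← 1.005165 + 0.39·0.254198 = 1.104302
w(0.78) ≈ 1.1043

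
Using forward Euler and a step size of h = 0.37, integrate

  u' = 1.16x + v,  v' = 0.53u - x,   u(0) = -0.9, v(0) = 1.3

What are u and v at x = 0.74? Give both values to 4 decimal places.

0.1555, 0.9044

Euler on (u,v): u_{n+1} = u_n + h·u', v_{n+1} = v_n + h·v'.
0.000000: (-0.900000, 1.300000); f=(1.300000, -0.477000) → (-0.419000, 1.123510)
0.370000: (-0.419000, 1.123510); f=(1.552710, -0.592070) → (0.155503, 0.904444)
(u(0.74), v(0.74)) ≈ (0.1555, 0.9044)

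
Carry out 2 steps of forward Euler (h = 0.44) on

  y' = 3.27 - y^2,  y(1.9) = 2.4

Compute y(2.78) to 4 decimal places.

1.9946

Euler: y_{n+1} = y_n + h·f(x_n, y_n).
x=1.900000, y=2.400000: f=-2.490000 → y ← 2.400000 + 0.44·(-2.490000) = 1.304400
x=2.340000, y=1.304400: f=1.568541 → y ← 1.304400 + 0.44·1.568541 = 1.994558
y(2.78) ≈ 1.9946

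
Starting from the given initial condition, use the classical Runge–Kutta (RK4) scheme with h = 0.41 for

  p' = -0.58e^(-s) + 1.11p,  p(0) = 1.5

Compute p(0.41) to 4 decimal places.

RK4: k1 = f(s_n, p_n); k2 = f(s_n + h/2, p_n + (h/2)·k1); k3 = f(s_n + h/2, p_n + (h/2)·k2); k4 = f(s_n + h, p_n + h·k3); p_{n+1} = p_n + (h/6)·(k1 + 2k2 + 2k3 + k4).
s=0.000000, p=1.500000:
  k1 = f(0.000000, 1.500000) = 1.085000
  k2 = f(0.205000, 1.722425) = 1.439396
  k3 = f(0.205000, 1.795076) = 1.520039
  k4 = f(0.410000, 2.123216) = 1.971853
  p ← 1.500000 + (0.41/6)·(k1 + 2k2 + 2k3 + k4) = 2.113341
p(0.41) ≈ 2.1133

2.1133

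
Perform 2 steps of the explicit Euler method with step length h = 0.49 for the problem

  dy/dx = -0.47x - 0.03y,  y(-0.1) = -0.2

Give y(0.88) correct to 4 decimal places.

-0.2613

Euler: y_{n+1} = y_n + h·f(x_n, y_n).
x=-0.100000, y=-0.200000: f=0.053000 → y ← -0.200000 + 0.49·0.053000 = -0.174030
x=0.390000, y=-0.174030: f=-0.178079 → y ← -0.174030 + 0.49·(-0.178079) = -0.261289
y(0.88) ≈ -0.2613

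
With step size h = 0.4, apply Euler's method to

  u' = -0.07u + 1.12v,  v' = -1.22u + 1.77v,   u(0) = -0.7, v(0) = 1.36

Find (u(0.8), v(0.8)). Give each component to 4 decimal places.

Euler on (u,v): u_{n+1} = u_n + h·u', v_{n+1} = v_n + h·v'.
0.000000: (-0.700000, 1.360000); f=(1.572200, 3.261200) → (-0.071120, 2.664480)
0.400000: (-0.071120, 2.664480); f=(2.989196, 4.802896) → (1.124558, 4.585638)
(u(0.8), v(0.8)) ≈ (1.1246, 4.5856)

1.1246, 4.5856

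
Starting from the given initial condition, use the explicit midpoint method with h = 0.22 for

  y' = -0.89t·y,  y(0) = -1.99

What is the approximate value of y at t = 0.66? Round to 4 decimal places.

-1.6361

Midpoint: k1 = f(t_n, y_n); k2 = f(t_n + h/2, y_n + (h/2)·k1); y_{n+1} = y_n + h·k2.
t=0.000000, y=-1.990000:
  k1 = f(0.000000, -1.990000) = 0.000000
  k2 = f(0.110000, -1.990000) = 0.194821
  y ← -1.990000 + 0.22·0.194821 = -1.947139
t=0.220000, y=-1.947139:
  k1 = f(0.220000, -1.947139) = 0.381250
  k2 = f(0.330000, -1.905202) = 0.559558
  y ← -1.947139 + 0.22·0.559558 = -1.824037
t=0.440000, y=-1.824037:
  k1 = f(0.440000, -1.824037) = 0.714293
  k2 = f(0.550000, -1.745464) = 0.854405
  y ← -1.824037 + 0.22·0.854405 = -1.636068
y(0.66) ≈ -1.6361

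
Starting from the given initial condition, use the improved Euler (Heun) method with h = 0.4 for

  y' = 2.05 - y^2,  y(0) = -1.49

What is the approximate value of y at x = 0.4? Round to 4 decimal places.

-1.5995

Heun: k1 = f(x_n, y_n); k2 = f(x_n + h, y_n + h·k1); y_{n+1} = y_n + (h/2)·(k1 + k2).
x=0.000000, y=-1.490000:
  k1 = f(0.000000, -1.490000) = -0.170100
  k2 = f(0.400000, -1.558040) = -0.377489
  y ← -1.490000 + (0.4/2)·(-0.170100 + (-0.377489)) = -1.599518
y(0.4) ≈ -1.5995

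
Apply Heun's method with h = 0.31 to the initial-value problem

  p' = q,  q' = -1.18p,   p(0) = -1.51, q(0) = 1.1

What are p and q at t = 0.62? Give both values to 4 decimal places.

-0.5291, 1.8961

Heun on (p,q): k1 = f(t_n, state_n); k2 = f(t_n + h, state_n + h·k1); state_{n+1} = state_n + (h/2)·(k1 + k2).
0.000000: (-1.510000, 1.100000)
  k1 = (1.100000, 1.781800)
  predictor → (-1.169000, 1.652358)
  k2 = (1.652358, 1.379420)
  → (-1.083385, 1.589989)
0.310000: (-1.083385, 1.589989)
  k1 = (1.589989, 1.278394)
  predictor → (-0.590488, 1.986291)
  k2 = (1.986291, 0.696776)
  → (-0.529061, 1.896140)
(p(0.62), q(0.62)) ≈ (-0.5291, 1.8961)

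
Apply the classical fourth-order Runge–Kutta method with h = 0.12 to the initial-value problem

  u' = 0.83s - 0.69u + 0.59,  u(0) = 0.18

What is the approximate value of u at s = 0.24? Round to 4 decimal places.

RK4: k1 = f(s_n, u_n); k2 = f(s_n + h/2, u_n + (h/2)·k1); k3 = f(s_n + h/2, u_n + (h/2)·k2); k4 = f(s_n + h, u_n + h·k3); u_{n+1} = u_n + (h/6)·(k1 + 2k2 + 2k3 + k4).
s=0.000000, u=0.180000:
  k1 = f(0.000000, 0.180000) = 0.465800
  k2 = f(0.060000, 0.207948) = 0.496316
  k3 = f(0.060000, 0.209779) = 0.495053
  k4 = f(0.120000, 0.239406) = 0.524410
  u ← 0.180000 + (0.12/6)·(k1 + 2k2 + 2k3 + k4) = 0.239459
s=0.120000, u=0.239459:
  k1 = f(0.120000, 0.239459) = 0.524373
  k2 = f(0.180000, 0.270921) = 0.552464
  k3 = f(0.180000, 0.272607) = 0.551301
  k4 = f(0.240000, 0.305615) = 0.578326
  u ← 0.239459 + (0.12/6)·(k1 + 2k2 + 2k3 + k4) = 0.305664
u(0.24) ≈ 0.3057

0.3057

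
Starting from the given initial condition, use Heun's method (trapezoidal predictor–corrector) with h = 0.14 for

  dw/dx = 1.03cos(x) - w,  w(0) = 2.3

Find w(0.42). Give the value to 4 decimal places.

1.8535

Heun: k1 = f(x_n, w_n); k2 = f(x_n + h, w_n + h·k1); w_{n+1} = w_n + (h/2)·(k1 + k2).
x=0.000000, w=2.300000:
  k1 = f(0.000000, 2.300000) = -1.270000
  k2 = f(0.140000, 2.122200) = -1.102278
  w ← 2.300000 + (0.14/2)·(-1.270000 + (-1.102278)) = 2.133941
x=0.140000, w=2.133941:
  k1 = f(0.140000, 2.133941) = -1.114018
  k2 = f(0.280000, 1.977978) = -0.988091
  w ← 2.133941 + (0.14/2)·(-1.114018 + (-0.988091)) = 1.986793
x=0.280000, w=1.986793:
  k1 = f(0.280000, 1.986793) = -0.996906
  k2 = f(0.420000, 1.847226) = -0.906745
  w ← 1.986793 + (0.14/2)·(-0.996906 + (-0.906745)) = 1.853537
w(0.42) ≈ 1.8535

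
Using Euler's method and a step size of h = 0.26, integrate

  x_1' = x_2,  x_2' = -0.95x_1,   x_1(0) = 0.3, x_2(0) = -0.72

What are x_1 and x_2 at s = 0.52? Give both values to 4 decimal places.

-0.0937, -0.8220

Euler on (x_1,x_2): x_1_{n+1} = x_1_n + h·x_1', x_2_{n+1} = x_2_n + h·x_2'.
0.000000: (0.300000, -0.720000); f=(-0.720000, -0.285000) → (0.112800, -0.794100)
0.260000: (0.112800, -0.794100); f=(-0.794100, -0.107160) → (-0.093666, -0.821962)
(x_1(0.52), x_2(0.52)) ≈ (-0.0937, -0.8220)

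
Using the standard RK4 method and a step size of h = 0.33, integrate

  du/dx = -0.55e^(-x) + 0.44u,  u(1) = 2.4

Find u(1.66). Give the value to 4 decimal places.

RK4: k1 = f(x_n, u_n); k2 = f(x_n + h/2, u_n + (h/2)·k1); k3 = f(x_n + h/2, u_n + (h/2)·k2); k4 = f(x_n + h, u_n + h·k3); u_{n+1} = u_n + (h/6)·(k1 + 2k2 + 2k3 + k4).
x=1.000000, u=2.400000:
  k1 = f(1.000000, 2.400000) = 0.853666
  k2 = f(1.165000, 2.540855) = 0.946419
  k3 = f(1.165000, 2.556159) = 0.953153
  k4 = f(1.330000, 2.714540) = 1.048935
  u ← 2.400000 + (0.33/6)·(k1 + 2k2 + 2k3 + k4) = 2.713596
x=1.330000, u=2.713596:
  k1 = f(1.330000, 2.713596) = 1.048520
  k2 = f(1.495000, 2.886602) = 1.146768
  k3 = f(1.495000, 2.902813) = 1.153901
  k4 = f(1.660000, 3.094383) = 1.256952
  u ← 2.713596 + (0.33/6)·(k1 + 2k2 + 2k3 + k4) = 3.093470
u(1.66) ≈ 3.0935

3.0935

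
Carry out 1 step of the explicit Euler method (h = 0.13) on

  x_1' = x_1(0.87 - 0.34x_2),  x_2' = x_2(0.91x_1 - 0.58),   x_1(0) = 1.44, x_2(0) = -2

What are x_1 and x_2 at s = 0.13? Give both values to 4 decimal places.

1.7302, -2.1899

Euler on (x_1,x_2): x_1_{n+1} = x_1_n + h·x_1', x_2_{n+1} = x_2_n + h·x_2'.
0.000000: (1.440000, -2.000000); f=(2.232000, -1.460800) → (1.730160, -2.189904)
(x_1(0.13), x_2(0.13)) ≈ (1.7302, -2.1899)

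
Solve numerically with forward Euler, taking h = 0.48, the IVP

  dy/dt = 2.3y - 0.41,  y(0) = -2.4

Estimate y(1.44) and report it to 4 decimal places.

Euler: y_{n+1} = y_n + h·f(t_n, y_n).
t=0.000000, y=-2.400000: f=-5.930000 → y ← -2.400000 + 0.48·(-5.930000) = -5.246400
t=0.480000, y=-5.246400: f=-12.476720 → y ← -5.246400 + 0.48·(-12.476720) = -11.235226
t=0.960000, y=-11.235226: f=-26.251019 → y ← -11.235226 + 0.48·(-26.251019) = -23.835715
y(1.44) ≈ -23.8357

-23.8357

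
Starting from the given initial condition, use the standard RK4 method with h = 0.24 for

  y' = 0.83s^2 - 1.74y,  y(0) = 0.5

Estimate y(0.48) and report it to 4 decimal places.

RK4: k1 = f(s_n, y_n); k2 = f(s_n + h/2, y_n + (h/2)·k1); k3 = f(s_n + h/2, y_n + (h/2)·k2); k4 = f(s_n + h, y_n + h·k3); y_{n+1} = y_n + (h/6)·(k1 + 2k2 + 2k3 + k4).
s=0.000000, y=0.500000:
  k1 = f(0.000000, 0.500000) = -0.870000
  k2 = f(0.120000, 0.395600) = -0.676392
  k3 = f(0.120000, 0.418833) = -0.716817
  k4 = f(0.240000, 0.327964) = -0.522849
  y ← 0.500000 + (0.24/6)·(k1 + 2k2 + 2k3 + k4) = 0.332829
s=0.240000, y=0.332829:
  k1 = f(0.240000, 0.332829) = -0.531315
  k2 = f(0.360000, 0.269071) = -0.360616
  k3 = f(0.360000, 0.289555) = -0.396258
  k4 = f(0.480000, 0.237727) = -0.222414
  y ← 0.332829 + (0.24/6)·(k1 + 2k2 + 2k3 + k4) = 0.242130
y(0.48) ≈ 0.2421

0.2421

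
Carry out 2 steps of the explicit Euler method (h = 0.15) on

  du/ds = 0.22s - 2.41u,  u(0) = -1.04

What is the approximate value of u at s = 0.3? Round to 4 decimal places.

-0.4190

Euler: u_{n+1} = u_n + h·f(s_n, u_n).
s=0.000000, u=-1.040000: f=2.506400 → u ← -1.040000 + 0.15·2.506400 = -0.664040
s=0.150000, u=-0.664040: f=1.633336 → u ← -0.664040 + 0.15·1.633336 = -0.419040
u(0.3) ≈ -0.4190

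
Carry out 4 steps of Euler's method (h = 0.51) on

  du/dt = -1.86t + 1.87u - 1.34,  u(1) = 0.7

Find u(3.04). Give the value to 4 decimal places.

-18.2097

Euler: u_{n+1} = u_n + h·f(t_n, u_n).
t=1.000000, u=0.700000: f=-1.891000 → u ← 0.700000 + 0.51·(-1.891000) = -0.264410
t=1.510000, u=-0.264410: f=-4.643047 → u ← -0.264410 + 0.51·(-4.643047) = -2.632364
t=2.020000, u=-2.632364: f=-10.019720 → u ← -2.632364 + 0.51·(-10.019720) = -7.742421
t=2.530000, u=-7.742421: f=-20.524128 → u ← -7.742421 + 0.51·(-20.524128) = -18.209726
u(3.04) ≈ -18.2097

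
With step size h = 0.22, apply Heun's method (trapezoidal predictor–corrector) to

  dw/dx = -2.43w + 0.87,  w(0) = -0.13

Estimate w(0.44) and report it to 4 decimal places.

Heun: k1 = f(x_n, w_n); k2 = f(x_n + h, w_n + h·k1); w_{n+1} = w_n + (h/2)·(k1 + k2).
x=0.000000, w=-0.130000:
  k1 = f(0.000000, -0.130000) = 1.185900
  k2 = f(0.220000, 0.130898) = 0.551918
  w ← -0.130000 + (0.22/2)·(1.185900 + 0.551918) = 0.061160
x=0.220000, w=0.061160:
  k1 = f(0.220000, 0.061160) = 0.721381
  k2 = f(0.440000, 0.219864) = 0.335731
  w ← 0.061160 + (0.22/2)·(0.721381 + 0.335731) = 0.177442
w(0.44) ≈ 0.1774

0.1774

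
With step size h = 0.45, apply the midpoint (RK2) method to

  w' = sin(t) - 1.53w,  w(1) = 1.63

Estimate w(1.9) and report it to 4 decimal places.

Midpoint: k1 = f(t_n, w_n); k2 = f(t_n + h/2, w_n + (h/2)·k1); w_{n+1} = w_n + h·k2.
t=1.000000, w=1.630000:
  k1 = f(1.000000, 1.630000) = -1.652429
  k2 = f(1.225000, 1.258203) = -0.984245
  w ← 1.630000 + 0.45·(-0.984245) = 1.187090
t=1.450000, w=1.187090:
  k1 = f(1.450000, 1.187090) = -0.823534
  k2 = f(1.675000, 1.001794) = -0.538170
  w ← 1.187090 + 0.45·(-0.538170) = 0.944913
w(1.9) ≈ 0.9449

0.9449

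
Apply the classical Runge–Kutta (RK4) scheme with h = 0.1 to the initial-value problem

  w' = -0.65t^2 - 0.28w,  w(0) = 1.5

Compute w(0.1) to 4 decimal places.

RK4: k1 = f(t_n, w_n); k2 = f(t_n + h/2, w_n + (h/2)·k1); k3 = f(t_n + h/2, w_n + (h/2)·k2); k4 = f(t_n + h, w_n + h·k3); w_{n+1} = w_n + (h/6)·(k1 + 2k2 + 2k3 + k4).
t=0.000000, w=1.500000:
  k1 = f(0.000000, 1.500000) = -0.420000
  k2 = f(0.050000, 1.479000) = -0.415745
  k3 = f(0.050000, 1.479213) = -0.415805
  k4 = f(0.100000, 1.458420) = -0.414857
  w ← 1.500000 + (0.1/6)·(k1 + 2k2 + 2k3 + k4) = 1.458367
w(0.1) ≈ 1.4584

1.4584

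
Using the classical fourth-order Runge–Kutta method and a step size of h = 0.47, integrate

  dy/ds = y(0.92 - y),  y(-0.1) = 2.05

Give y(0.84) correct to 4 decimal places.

1.1981

RK4: k1 = f(s_n, y_n); k2 = f(s_n + h/2, y_n + (h/2)·k1); k3 = f(s_n + h/2, y_n + (h/2)·k2); k4 = f(s_n + h, y_n + h·k3); y_{n+1} = y_n + (h/6)·(k1 + 2k2 + 2k3 + k4).
s=-0.100000, y=2.050000:
  k1 = f(-0.100000, 2.050000) = -2.316500
  k2 = f(0.135000, 1.505622) = -0.881726
  k3 = f(0.135000, 1.842794) = -1.700520
  k4 = f(0.370000, 1.250756) = -0.413694
  y ← 2.050000 + (0.47/6)·(k1 + 2k2 + 2k3 + k4) = 1.431583
s=0.370000, y=1.431583:
  k1 = f(0.370000, 1.431583) = -0.732373
  k2 = f(0.605000, 1.259475) = -0.427560
  k3 = f(0.605000, 1.331106) = -0.547226
  k4 = f(0.840000, 1.174387) = -0.298748
  y ← 1.431583 + (0.47/6)·(k1 + 2k2 + 2k3 + k4) = 1.198095
y(0.84) ≈ 1.1981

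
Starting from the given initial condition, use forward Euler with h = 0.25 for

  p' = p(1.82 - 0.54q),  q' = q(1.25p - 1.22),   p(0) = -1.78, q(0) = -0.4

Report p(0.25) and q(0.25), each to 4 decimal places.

-2.6860, -0.0555

Euler on (p,q): p_{n+1} = p_n + h·p', q_{n+1} = q_n + h·q'.
0.000000: (-1.780000, -0.400000); f=(-3.624080, 1.378000) → (-2.686020, -0.055500)
(p(0.25), q(0.25)) ≈ (-2.6860, -0.0555)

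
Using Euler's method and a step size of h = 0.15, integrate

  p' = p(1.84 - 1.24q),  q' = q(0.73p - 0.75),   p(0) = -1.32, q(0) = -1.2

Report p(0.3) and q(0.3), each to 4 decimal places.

-2.8533, -0.5981

Euler on (p,q): p_{n+1} = p_n + h·p', q_{n+1} = q_n + h·q'.
0.000000: (-1.320000, -1.200000); f=(-4.392960, 2.056320) → (-1.978944, -0.891552)
0.150000: (-1.978944, -0.891552); f=(-5.829028, 1.956626) → (-2.853298, -0.598058)
(p(0.3), q(0.3)) ≈ (-2.8533, -0.5981)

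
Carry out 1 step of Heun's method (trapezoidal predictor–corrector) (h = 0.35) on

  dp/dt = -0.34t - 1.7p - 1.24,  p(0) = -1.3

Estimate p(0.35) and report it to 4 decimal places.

-1.0823

Heun: k1 = f(t_n, p_n); k2 = f(t_n + h, p_n + h·k1); p_{n+1} = p_n + (h/2)·(k1 + k2).
t=0.000000, p=-1.300000:
  k1 = f(0.000000, -1.300000) = 0.970000
  k2 = f(0.350000, -0.960500) = 0.273850
  p ← -1.300000 + (0.35/2)·(0.970000 + 0.273850) = -1.082326
p(0.35) ≈ -1.0823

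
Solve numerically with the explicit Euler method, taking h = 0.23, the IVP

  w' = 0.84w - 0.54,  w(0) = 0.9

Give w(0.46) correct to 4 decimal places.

Euler: w_{n+1} = w_n + h·f(x_n, w_n).
x=0.000000, w=0.900000: f=0.216000 → w ← 0.900000 + 0.23·0.216000 = 0.949680
x=0.230000, w=0.949680: f=0.257731 → w ← 0.949680 + 0.23·0.257731 = 1.008958
w(0.46) ≈ 1.0090

1.0090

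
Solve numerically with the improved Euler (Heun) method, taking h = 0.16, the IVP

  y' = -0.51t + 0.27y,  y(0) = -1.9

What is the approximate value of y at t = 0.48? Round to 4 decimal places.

-2.2239

Heun: k1 = f(t_n, y_n); k2 = f(t_n + h, y_n + h·k1); y_{n+1} = y_n + (h/2)·(k1 + k2).
t=0.000000, y=-1.900000:
  k1 = f(0.000000, -1.900000) = -0.513000
  k2 = f(0.160000, -1.982080) = -0.616762
  y ← -1.900000 + (0.16/2)·(-0.513000 + (-0.616762)) = -1.990381
t=0.160000, y=-1.990381:
  k1 = f(0.160000, -1.990381) = -0.619003
  k2 = f(0.320000, -2.089421) = -0.727344
  y ← -1.990381 + (0.16/2)·(-0.619003 + (-0.727344)) = -2.098089
t=0.320000, y=-2.098089:
  k1 = f(0.320000, -2.098089) = -0.729684
  k2 = f(0.480000, -2.214838) = -0.842806
  y ← -2.098089 + (0.16/2)·(-0.729684 + (-0.842806)) = -2.223888
y(0.48) ≈ -2.2239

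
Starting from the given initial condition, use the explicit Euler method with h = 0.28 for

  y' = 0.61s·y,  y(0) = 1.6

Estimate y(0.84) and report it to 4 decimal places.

1.8369

Euler: y_{n+1} = y_n + h·f(s_n, y_n).
s=0.000000, y=1.600000: f=0.000000 → y ← 1.600000 + 0.28·0.000000 = 1.600000
s=0.280000, y=1.600000: f=0.273280 → y ← 1.600000 + 0.28·0.273280 = 1.676518
s=0.560000, y=1.676518: f=0.572699 → y ← 1.676518 + 0.28·0.572699 = 1.836874
y(0.84) ≈ 1.8369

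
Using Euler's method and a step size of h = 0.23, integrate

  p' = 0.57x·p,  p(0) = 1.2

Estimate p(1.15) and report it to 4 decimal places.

Euler: p_{n+1} = p_n + h·f(x_n, p_n).
x=0.000000, p=1.200000: f=0.000000 → p ← 1.200000 + 0.23·0.000000 = 1.200000
x=0.230000, p=1.200000: f=0.157320 → p ← 1.200000 + 0.23·0.157320 = 1.236184
x=0.460000, p=1.236184: f=0.324127 → p ← 1.236184 + 0.23·0.324127 = 1.310733
x=0.690000, p=1.310733: f=0.515511 → p ← 1.310733 + 0.23·0.515511 = 1.429300
x=0.920000, p=1.429300: f=0.749525 → p ← 1.429300 + 0.23·0.749525 = 1.601691
p(1.15) ≈ 1.6017

1.6017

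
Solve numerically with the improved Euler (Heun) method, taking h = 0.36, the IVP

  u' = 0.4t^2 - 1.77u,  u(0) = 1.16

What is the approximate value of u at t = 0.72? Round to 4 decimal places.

0.4174

Heun: k1 = f(t_n, u_n); k2 = f(t_n + h, u_n + h·k1); u_{n+1} = u_n + (h/2)·(k1 + k2).
t=0.000000, u=1.160000:
  k1 = f(0.000000, 1.160000) = -2.053200
  k2 = f(0.360000, 0.420848) = -0.693061
  u ← 1.160000 + (0.36/2)·(-2.053200 + (-0.693061)) = 0.665673
t=0.360000, u=0.665673:
  k1 = f(0.360000, 0.665673) = -1.126401
  k2 = f(0.720000, 0.260169) = -0.253138
  u ← 0.665673 + (0.36/2)·(-1.126401 + (-0.253138)) = 0.417356
u(0.72) ≈ 0.4174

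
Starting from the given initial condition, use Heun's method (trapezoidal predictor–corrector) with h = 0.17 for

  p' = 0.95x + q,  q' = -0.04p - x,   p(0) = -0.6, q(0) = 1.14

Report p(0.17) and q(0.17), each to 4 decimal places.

-0.3921, 1.1290

Heun on (p,q): k1 = f(x_n, state_n); k2 = f(x_n + h, state_n + h·k1); state_{n+1} = state_n + (h/2)·(k1 + k2).
0.000000: (-0.600000, 1.140000)
  k1 = (1.140000, 0.024000)
  predictor → (-0.406200, 1.144080)
  k2 = (1.305580, -0.153752)
  → (-0.392126, 1.128971)
(p(0.17), q(0.17)) ≈ (-0.3921, 1.1290)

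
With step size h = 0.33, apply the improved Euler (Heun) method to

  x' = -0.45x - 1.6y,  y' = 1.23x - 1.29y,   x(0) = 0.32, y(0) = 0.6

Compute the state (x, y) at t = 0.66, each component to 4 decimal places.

Heun on (x,y): k1 = f(t_n, state_n); k2 = f(t_n + h, state_n + h·k1); state_{n+1} = state_n + (h/2)·(k1 + k2).
0.000000: (0.320000, 0.600000)
  k1 = (-1.104000, -0.380400)
  predictor → (-0.044320, 0.474468)
  k2 = (-0.739205, -0.666577)
  → (0.015871, 0.427249)
0.330000: (0.015871, 0.427249)
  k1 = (-0.690740, -0.531629)
  predictor → (-0.212073, 0.251811)
  k2 = (-0.307465, -0.585686)
  → (-0.148833, 0.242892)
(x(0.66), y(0.66)) ≈ (-0.1488, 0.2429)

-0.1488, 0.2429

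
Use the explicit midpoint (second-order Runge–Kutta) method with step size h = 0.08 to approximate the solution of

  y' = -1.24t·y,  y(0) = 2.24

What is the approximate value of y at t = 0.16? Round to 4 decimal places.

2.2047

Midpoint: k1 = f(t_n, y_n); k2 = f(t_n + h/2, y_n + (h/2)·k1); y_{n+1} = y_n + h·k2.
t=0.000000, y=2.240000:
  k1 = f(0.000000, 2.240000) = 0.000000
  k2 = f(0.040000, 2.240000) = -0.111104
  y ← 2.240000 + 0.08·(-0.111104) = 2.231112
t=0.080000, y=2.231112:
  k1 = f(0.080000, 2.231112) = -0.221326
  k2 = f(0.120000, 2.222259) = -0.330672
  y ← 2.231112 + 0.08·(-0.330672) = 2.204658
y(0.16) ≈ 2.2047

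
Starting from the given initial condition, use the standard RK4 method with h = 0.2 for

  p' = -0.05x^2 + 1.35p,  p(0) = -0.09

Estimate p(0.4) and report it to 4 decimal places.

-0.1557

RK4: k1 = f(x_n, p_n); k2 = f(x_n + h/2, p_n + (h/2)·k1); k3 = f(x_n + h/2, p_n + (h/2)·k2); k4 = f(x_n + h, p_n + h·k3); p_{n+1} = p_n + (h/6)·(k1 + 2k2 + 2k3 + k4).
x=0.000000, p=-0.090000:
  k1 = f(0.000000, -0.090000) = -0.121500
  k2 = f(0.100000, -0.102150) = -0.138402
  k3 = f(0.100000, -0.103840) = -0.140684
  k4 = f(0.200000, -0.118137) = -0.161485
  p ← -0.090000 + (0.2/6)·(k1 + 2k2 + 2k3 + k4) = -0.118039
x=0.200000, p=-0.118039:
  k1 = f(0.200000, -0.118039) = -0.161352
  k2 = f(0.300000, -0.134174) = -0.185635
  k3 = f(0.300000, -0.136602) = -0.188913
  k4 = f(0.400000, -0.155821) = -0.218359
  p ← -0.118039 + (0.2/6)·(k1 + 2k2 + 2k3 + k4) = -0.155665
p(0.4) ≈ -0.1557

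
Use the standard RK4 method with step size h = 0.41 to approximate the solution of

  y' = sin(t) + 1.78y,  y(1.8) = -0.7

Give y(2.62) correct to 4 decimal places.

-1.4604

RK4: k1 = f(t_n, y_n); k2 = f(t_n + h/2, y_n + (h/2)·k1); k3 = f(t_n + h/2, y_n + (h/2)·k2); k4 = f(t_n + h, y_n + h·k3); y_{n+1} = y_n + (h/6)·(k1 + 2k2 + 2k3 + k4).
t=1.800000, y=-0.700000:
  k1 = f(1.800000, -0.700000) = -0.272152
  k2 = f(2.005000, -0.755791) = -0.438103
  k3 = f(2.005000, -0.789811) = -0.498658
  k4 = f(2.210000, -0.904450) = -0.807350
  y ← -0.700000 + (0.41/6)·(k1 + 2k2 + 2k3 + k4) = -0.901790
t=2.210000, y=-0.901790:
  k1 = f(2.210000, -0.901790) = -0.802615
  k2 = f(2.415000, -1.066326) = -1.233734
  k3 = f(2.415000, -1.154706) = -1.391049
  k4 = f(2.620000, -1.472120) = -2.122112
  y ← -0.901790 + (0.41/6)·(k1 + 2k2 + 2k3 + k4) = -1.460367
y(2.62) ≈ -1.4604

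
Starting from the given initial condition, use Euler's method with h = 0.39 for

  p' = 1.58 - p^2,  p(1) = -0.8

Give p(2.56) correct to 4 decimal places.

Euler: p_{n+1} = p_n + h·f(t_n, p_n).
t=1.000000, p=-0.800000: f=0.940000 → p ← -0.800000 + 0.39·0.940000 = -0.433400
t=1.390000, p=-0.433400: f=1.392164 → p ← -0.433400 + 0.39·1.392164 = 0.109544
t=1.780000, p=0.109544: f=1.568000 → p ← 0.109544 + 0.39·1.568000 = 0.721064
t=2.170000, p=0.721064: f=1.060066 → p ← 0.721064 + 0.39·1.060066 = 1.134490
p(2.56) ≈ 1.1345

1.1345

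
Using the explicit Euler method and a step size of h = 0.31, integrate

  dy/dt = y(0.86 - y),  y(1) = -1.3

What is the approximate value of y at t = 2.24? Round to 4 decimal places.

-50.0374

Euler: y_{n+1} = y_n + h·f(t_n, y_n).
t=1.000000, y=-1.300000: f=-2.808000 → y ← -1.300000 + 0.31·(-2.808000) = -2.170480
t=1.310000, y=-2.170480: f=-6.577596 → y ← -2.170480 + 0.31·(-6.577596) = -4.209535
t=1.620000, y=-4.209535: f=-21.340383 → y ← -4.209535 + 0.31·(-21.340383) = -10.825054
t=1.930000, y=-10.825054: f=-126.491334 → y ← -10.825054 + 0.31·(-126.491334) = -50.037367
y(2.24) ≈ -50.0374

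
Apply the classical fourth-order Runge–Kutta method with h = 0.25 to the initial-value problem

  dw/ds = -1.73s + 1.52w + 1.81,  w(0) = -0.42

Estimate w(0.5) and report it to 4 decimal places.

RK4: k1 = f(s_n, w_n); k2 = f(s_n + h/2, w_n + (h/2)·k1); k3 = f(s_n + h/2, w_n + (h/2)·k2); k4 = f(s_n + h, w_n + h·k3); w_{n+1} = w_n + (h/6)·(k1 + 2k2 + 2k3 + k4).
s=0.000000, w=-0.420000:
  k1 = f(0.000000, -0.420000) = 1.171600
  k2 = f(0.125000, -0.273550) = 1.177954
  k3 = f(0.125000, -0.272756) = 1.179161
  k4 = f(0.250000, -0.125210) = 1.187181
  w ← -0.420000 + (0.25/6)·(k1 + 2k2 + 2k3 + k4) = -0.125291
s=0.250000, w=-0.125291:
  k1 = f(0.250000, -0.125291) = 1.187057
  k2 = f(0.375000, 0.023091) = 1.196348
  k3 = f(0.375000, 0.024252) = 1.198114
  k4 = f(0.500000, 0.174237) = 1.209841
  w ← -0.125291 + (0.25/6)·(k1 + 2k2 + 2k3 + k4) = 0.174118
w(0.5) ≈ 0.1741

0.1741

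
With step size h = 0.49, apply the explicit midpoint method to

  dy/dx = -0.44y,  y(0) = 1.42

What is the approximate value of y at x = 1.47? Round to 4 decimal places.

Midpoint: k1 = f(x_n, y_n); k2 = f(x_n + h/2, y_n + (h/2)·k1); y_{n+1} = y_n + h·k2.
x=0.000000, y=1.420000:
  k1 = f(0.000000, 1.420000) = -0.624800
  k2 = f(0.245000, 1.266924) = -0.557447
  y ← 1.420000 + 0.49·(-0.557447) = 1.146851
x=0.490000, y=1.146851:
  k1 = f(0.490000, 1.146851) = -0.504615
  k2 = f(0.735000, 1.023221) = -0.450217
  y ← 1.146851 + 0.49·(-0.450217) = 0.926245
x=0.980000, y=0.926245:
  k1 = f(0.980000, 0.926245) = -0.407548
  k2 = f(1.225000, 0.826396) = -0.363614
  y ← 0.926245 + 0.49·(-0.363614) = 0.748074
y(1.47) ≈ 0.7481

0.7481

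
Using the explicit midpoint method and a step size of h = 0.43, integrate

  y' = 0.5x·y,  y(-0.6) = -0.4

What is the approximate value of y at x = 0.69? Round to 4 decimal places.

Midpoint: k1 = f(x_n, y_n); k2 = f(x_n + h/2, y_n + (h/2)·k1); y_{n+1} = y_n + h·k2.
x=-0.600000, y=-0.400000:
  k1 = f(-0.600000, -0.400000) = 0.120000
  k2 = f(-0.385000, -0.374200) = 0.072034
  y ← -0.400000 + 0.43·0.072034 = -0.369026
x=-0.170000, y=-0.369026:
  k1 = f(-0.170000, -0.369026) = 0.031367
  k2 = f(0.045000, -0.362282) = -0.008151
  y ← -0.369026 + 0.43·(-0.008151) = -0.372531
x=0.260000, y=-0.372531:
  k1 = f(0.260000, -0.372531) = -0.048429
  k2 = f(0.475000, -0.382943) = -0.090949
  y ← -0.372531 + 0.43·(-0.090949) = -0.411639
y(0.69) ≈ -0.4116

-0.4116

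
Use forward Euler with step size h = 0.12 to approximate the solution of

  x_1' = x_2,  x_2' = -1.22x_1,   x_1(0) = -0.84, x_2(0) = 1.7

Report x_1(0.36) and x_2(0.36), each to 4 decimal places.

Euler on (x_1,x_2): x_1_{n+1} = x_1_n + h·x_1', x_2_{n+1} = x_2_n + h·x_2'.
0.000000: (-0.840000, 1.700000); f=(1.700000, 1.024800) → (-0.636000, 1.822976)
0.120000: (-0.636000, 1.822976); f=(1.822976, 0.775920) → (-0.417243, 1.916086)
0.240000: (-0.417243, 1.916086); f=(1.916086, 0.509036) → (-0.187313, 1.977171)
(x_1(0.36), x_2(0.36)) ≈ (-0.1873, 1.9772)

-0.1873, 1.9772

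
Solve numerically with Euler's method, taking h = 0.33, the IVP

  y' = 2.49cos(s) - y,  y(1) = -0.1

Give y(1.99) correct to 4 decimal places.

Euler: y_{n+1} = y_n + h·f(s_n, y_n).
s=1.000000, y=-0.100000: f=1.445353 → y ← -0.100000 + 0.33·1.445353 = 0.376966
s=1.330000, y=0.376966: f=0.216839 → y ← 0.376966 + 0.33·0.216839 = 0.448523
s=1.660000, y=0.448523: f=-0.670346 → y ← 0.448523 + 0.33·(-0.670346) = 0.227309
y(1.99) ≈ 0.2273

0.2273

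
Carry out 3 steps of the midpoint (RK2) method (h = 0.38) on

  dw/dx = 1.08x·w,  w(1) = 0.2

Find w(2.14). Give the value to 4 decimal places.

1.2126

Midpoint: k1 = f(x_n, w_n); k2 = f(x_n + h/2, w_n + (h/2)·k1); w_{n+1} = w_n + h·k2.
x=1.000000, w=0.200000:
  k1 = f(1.000000, 0.200000) = 0.216000
  k2 = f(1.190000, 0.241040) = 0.309785
  w ← 0.200000 + 0.38·0.309785 = 0.317718
x=1.380000, w=0.317718:
  k1 = f(1.380000, 0.317718) = 0.473527
  k2 = f(1.570000, 0.407688) = 0.691276
  w ← 0.317718 + 0.38·0.691276 = 0.580403
x=1.760000, w=0.580403:
  k1 = f(1.760000, 0.580403) = 1.103230
  k2 = f(1.950000, 0.790017) = 1.663776
  w ← 0.580403 + 0.38·1.663776 = 1.212638
w(2.14) ≈ 1.2126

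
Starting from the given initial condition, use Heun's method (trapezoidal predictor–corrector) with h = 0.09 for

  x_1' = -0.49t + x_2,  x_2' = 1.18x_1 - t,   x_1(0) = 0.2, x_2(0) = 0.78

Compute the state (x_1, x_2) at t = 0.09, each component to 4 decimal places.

0.2692, 0.8009

Heun on (x_1,x_2): k1 = f(t_n, state_n); k2 = f(t_n + h, state_n + h·k1); state_{n+1} = state_n + (h/2)·(k1 + k2).
0.000000: (0.200000, 0.780000)
  k1 = (0.780000, 0.236000)
  predictor → (0.270200, 0.801240)
  k2 = (0.757140, 0.228836)
  → (0.269171, 0.800918)
(x_1(0.09), x_2(0.09)) ≈ (0.2692, 0.8009)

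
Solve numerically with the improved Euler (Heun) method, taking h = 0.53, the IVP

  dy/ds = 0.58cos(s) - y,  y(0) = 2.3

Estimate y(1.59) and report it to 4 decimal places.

Heun: k1 = f(s_n, y_n); k2 = f(s_n + h, y_n + h·k1); y_{n+1} = y_n + (h/2)·(k1 + k2).
s=0.000000, y=2.300000:
  k1 = f(0.000000, 2.300000) = -1.720000
  k2 = f(0.530000, 1.388400) = -0.887972
  y ← 2.300000 + (0.53/2)·(-1.720000 + (-0.887972)) = 1.608887
s=0.530000, y=1.608887:
  k1 = f(0.530000, 1.608887) = -1.108459
  k2 = f(1.060000, 1.021404) = -0.737858
  y ← 1.608887 + (0.53/2)·(-1.108459 + (-0.737858)) = 1.119613
s=1.060000, y=1.119613:
  k1 = f(1.060000, 1.119613) = -0.836067
  k2 = f(1.590000, 0.676498) = -0.687635
  y ← 1.119613 + (0.53/2)·(-0.836067 + (-0.687635)) = 0.715832
y(1.59) ≈ 0.7158

0.7158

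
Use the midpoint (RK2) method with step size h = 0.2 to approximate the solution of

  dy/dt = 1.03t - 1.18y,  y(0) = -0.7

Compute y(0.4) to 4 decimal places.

-0.3657

Midpoint: k1 = f(t_n, y_n); k2 = f(t_n + h/2, y_n + (h/2)·k1); y_{n+1} = y_n + h·k2.
t=0.000000, y=-0.700000:
  k1 = f(0.000000, -0.700000) = 0.826000
  k2 = f(0.100000, -0.617400) = 0.831532
  y ← -0.700000 + 0.2·0.831532 = -0.533694
t=0.200000, y=-0.533694:
  k1 = f(0.200000, -0.533694) = 0.835758
  k2 = f(0.300000, -0.450118) = 0.840139
  y ← -0.533694 + 0.2·0.840139 = -0.365666
y(0.4) ≈ -0.3657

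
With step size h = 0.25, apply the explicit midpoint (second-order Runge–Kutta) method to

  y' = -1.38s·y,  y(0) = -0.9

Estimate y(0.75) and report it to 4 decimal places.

Midpoint: k1 = f(s_n, y_n); k2 = f(s_n + h/2, y_n + (h/2)·k1); y_{n+1} = y_n + h·k2.
s=0.000000, y=-0.900000:
  k1 = f(0.000000, -0.900000) = 0.000000
  k2 = f(0.125000, -0.900000) = 0.155250
  y ← -0.900000 + 0.25·0.155250 = -0.861187
s=0.250000, y=-0.861187:
  k1 = f(0.250000, -0.861187) = 0.297110
  k2 = f(0.375000, -0.824049) = 0.426445
  y ← -0.861187 + 0.25·0.426445 = -0.754576
s=0.500000, y=-0.754576:
  k1 = f(0.500000, -0.754576) = 0.520658
  k2 = f(0.625000, -0.689494) = 0.594689
  y ← -0.754576 + 0.25·0.594689 = -0.605904
y(0.75) ≈ -0.6059

-0.6059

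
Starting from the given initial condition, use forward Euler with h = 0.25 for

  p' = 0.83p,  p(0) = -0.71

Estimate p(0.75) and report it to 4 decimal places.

Euler: p_{n+1} = p_n + h·f(t_n, p_n).
t=0.000000, p=-0.710000: f=-0.589300 → p ← -0.710000 + 0.25·(-0.589300) = -0.857325
t=0.250000, p=-0.857325: f=-0.711580 → p ← -0.857325 + 0.25·(-0.711580) = -1.035220
t=0.500000, p=-1.035220: f=-0.859233 → p ← -1.035220 + 0.25·(-0.859233) = -1.250028
p(0.75) ≈ -1.2500

-1.2500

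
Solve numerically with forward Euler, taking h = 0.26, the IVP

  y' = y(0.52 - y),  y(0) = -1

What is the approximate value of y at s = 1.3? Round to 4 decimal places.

-21.5655

Euler: y_{n+1} = y_n + h·f(s_n, y_n).
s=0.000000, y=-1.000000: f=-1.520000 → y ← -1.000000 + 0.26·(-1.520000) = -1.395200
s=0.260000, y=-1.395200: f=-2.672087 → y ← -1.395200 + 0.26·(-2.672087) = -2.089943
s=0.520000, y=-2.089943: f=-5.454630 → y ← -2.089943 + 0.26·(-5.454630) = -3.508147
s=0.780000, y=-3.508147: f=-14.131328 → y ← -3.508147 + 0.26·(-14.131328) = -7.182292
s=1.040000, y=-7.182292: f=-55.320108 → y ← -7.182292 + 0.26·(-55.320108) = -21.565520
y(1.3) ≈ -21.5655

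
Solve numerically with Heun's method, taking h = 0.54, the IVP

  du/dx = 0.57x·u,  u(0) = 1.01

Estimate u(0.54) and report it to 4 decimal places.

Heun: k1 = f(x_n, u_n); k2 = f(x_n + h, u_n + h·k1); u_{n+1} = u_n + (h/2)·(k1 + k2).
x=0.000000, u=1.010000:
  k1 = f(0.000000, 1.010000) = 0.000000
  k2 = f(0.540000, 1.010000) = 0.310878
  u ← 1.010000 + (0.54/2)·(0.000000 + 0.310878) = 1.093937
u(0.54) ≈ 1.0939

1.0939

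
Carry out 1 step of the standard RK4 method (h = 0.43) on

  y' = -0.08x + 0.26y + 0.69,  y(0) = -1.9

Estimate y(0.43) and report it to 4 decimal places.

RK4: k1 = f(x_n, y_n); k2 = f(x_n + h/2, y_n + (h/2)·k1); k3 = f(x_n + h/2, y_n + (h/2)·k2); k4 = f(x_n + h, y_n + h·k3); y_{n+1} = y_n + (h/6)·(k1 + 2k2 + 2k3 + k4).
x=0.000000, y=-1.900000:
  k1 = f(0.000000, -1.900000) = 0.196000
  k2 = f(0.215000, -1.857860) = 0.189756
  k3 = f(0.215000, -1.859202) = 0.189407
  k4 = f(0.430000, -1.818555) = 0.182776
  y ← -1.900000 + (0.43/6)·(k1 + 2k2 + 2k3 + k4) = -1.818508
y(0.43) ≈ -1.8185

-1.8185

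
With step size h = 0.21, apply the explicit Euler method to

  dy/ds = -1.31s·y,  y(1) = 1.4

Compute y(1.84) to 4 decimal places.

0.2276

Euler: y_{n+1} = y_n + h·f(s_n, y_n).
s=1.000000, y=1.400000: f=-1.834000 → y ← 1.400000 + 0.21·(-1.834000) = 1.014860
s=1.210000, y=1.014860: f=-1.608655 → y ← 1.014860 + 0.21·(-1.608655) = 0.677043
s=1.420000, y=0.677043: f=-1.259435 → y ← 0.677043 + 0.21·(-1.259435) = 0.412561
s=1.630000, y=0.412561: f=-0.880942 → y ← 0.412561 + 0.21·(-0.880942) = 0.227563
y(1.84) ≈ 0.2276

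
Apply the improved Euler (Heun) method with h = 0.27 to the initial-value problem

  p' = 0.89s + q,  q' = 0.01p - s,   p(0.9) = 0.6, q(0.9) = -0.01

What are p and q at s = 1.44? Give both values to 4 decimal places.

Heun on (p,q): k1 = f(s_n, state_n); k2 = f(s_n + h, state_n + h·k1); state_{n+1} = state_n + (h/2)·(k1 + k2).
0.900000: (0.600000, -0.010000)
  k1 = (0.791000, -0.894000)
  predictor → (0.813570, -0.251380)
  k2 = (0.789920, -1.161864)
  → (0.813424, -0.287542)
1.170000: (0.813424, -0.287542)
  k1 = (0.753758, -1.161866)
  predictor → (1.016939, -0.601245)
  k2 = (0.680355, -1.429831)
  → (1.007029, -0.637421)
(p(1.44), q(1.44)) ≈ (1.0070, -0.6374)

1.0070, -0.6374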